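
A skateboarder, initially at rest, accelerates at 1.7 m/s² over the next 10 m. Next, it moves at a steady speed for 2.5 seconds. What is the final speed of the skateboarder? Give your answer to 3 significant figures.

Phase 1 (accelerating): v₀ = 0 m/s, a = 1.7 m/s².
v² = v₀² + 2aΔx = 0² + 2·1.7·10 = 34.0 → v = 5.83 m/s
t = (v − v₀)/a = (5.83 − 0)/1.7 = 3.43 s

Phase 2 (constant speed): v₀ = 5.83 m/s, a = 0 m/s².
v = v₀ + at = 5.83 + (0)(2.5) = 5.83 m/s
Δx = v₀t + ½at² = 5.83·2.5 + 0.5·0·2.5² = 14.6 m
Final speed = 5.83 m/s

5.83 m/s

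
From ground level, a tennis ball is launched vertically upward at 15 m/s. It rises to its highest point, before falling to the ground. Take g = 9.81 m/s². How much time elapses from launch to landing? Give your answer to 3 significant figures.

3.06 s

Phase 1 (rising): v₀ = 15.0 m/s, a = -9.81 m/s².
v = v₀ + at → t = (0 − 15.0) / -9.81 = 1.53 s
v² = v₀² + 2aΔx → Δx = (0² − 15.0²)/(2·-9.81) = 11.5 m

Phase 2 (falling): v₀ = 0 m/s, a = -9.81 m/s².
Falls 11.5 m from rest: t = √(2·11.5/9.81) = 1.53 s; v = g·t = 15.0 m/s.
Total time = 1.53 + 1.53 = 3.06 s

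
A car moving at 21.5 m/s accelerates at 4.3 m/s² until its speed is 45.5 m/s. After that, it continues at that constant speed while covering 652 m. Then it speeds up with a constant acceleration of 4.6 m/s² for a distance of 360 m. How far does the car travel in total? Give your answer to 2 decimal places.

Phase 1 (accelerating): v₀ = 21.5 m/s, a = 4.3 m/s².
v = v₀ + at → t = (45.5 − 21.5) / 4.3 = 5.58 s
v² = v₀² + 2aΔx → Δx = (45.5² − 21.5²)/(2·4.3) = 187 m

Phase 2 (constant speed): v₀ = 45.5 m/s, a = 0 m/s².
Constant speed: t = d/v = 652/45.5 = 14.3 s

Phase 3 (accelerating): v₀ = 45.5 m/s, a = 4.6 m/s².
v² = v₀² + 2aΔx = 45.5² + 2·4.6·360 = 5380 → v = 73.4 m/s
t = (v − v₀)/a = (73.4 − 45.5)/4.6 = 6.06 s
Total distance = 187 + 652 + 360 = 1200 m

1198.98 m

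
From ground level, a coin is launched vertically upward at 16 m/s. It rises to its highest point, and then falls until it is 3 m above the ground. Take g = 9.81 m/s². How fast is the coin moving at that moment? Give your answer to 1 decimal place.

Phase 1 (rising): v₀ = 16.0 m/s, a = -9.81 m/s².
v = v₀ + at → t = (0 − 16.0) / -9.81 = 1.63 s
v² = v₀² + 2aΔx → Δx = (0² − 16.0²)/(2·-9.81) = 13.0 m

Phase 2 (falling): v₀ = 0 m/s, a = -9.81 m/s².
Falls 10.0 m from rest: t = √(2·10.0/9.81) = 1.43 s; v = g·t = 14.0 m/s.
Final speed = 14.0 m/s

14.0 m/s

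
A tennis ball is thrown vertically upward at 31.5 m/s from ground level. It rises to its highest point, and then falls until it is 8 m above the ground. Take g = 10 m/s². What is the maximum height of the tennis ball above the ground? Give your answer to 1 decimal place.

Phase 1 (rising): v₀ = 31.5 m/s, a = -10 m/s².
v = v₀ + at → t = (0 − 31.5) / -10 = 3.15 s
v² = v₀² + 2aΔx → Δx = (0² − 31.5²)/(2·-10) = 49.6 m
Maximum height = 49.6 m

49.6 m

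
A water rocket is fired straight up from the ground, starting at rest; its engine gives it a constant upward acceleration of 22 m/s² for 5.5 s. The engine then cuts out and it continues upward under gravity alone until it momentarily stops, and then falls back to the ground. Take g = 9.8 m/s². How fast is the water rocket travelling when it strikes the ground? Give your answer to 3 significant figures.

Phase 1 (powered ascent): v₀ = 0 m/s, a = 22 m/s².
v = v₀ + at = 0 + (22)(5.5) = 121 m/s
Δx = v₀t + ½at² = 0·5.5 + 0.5·22·5.5² = 333 m

Phase 2 (coasting upward): v₀ = 121 m/s, a = -9.8 m/s².
v = v₀ + at → t = (0 − 121) / -9.8 = 12.3 s
v² = v₀² + 2aΔx → Δx = (0² − 121²)/(2·-9.8) = 747 m

Phase 3 (free fall): v₀ = 0 m/s, a = -9.8 m/s².
Falls 1080 m from rest: t = √(2·1080/9.8) = 14.8 s; v = g·t = 145 m/s.
Impact speed = 145 m/s

145 m/s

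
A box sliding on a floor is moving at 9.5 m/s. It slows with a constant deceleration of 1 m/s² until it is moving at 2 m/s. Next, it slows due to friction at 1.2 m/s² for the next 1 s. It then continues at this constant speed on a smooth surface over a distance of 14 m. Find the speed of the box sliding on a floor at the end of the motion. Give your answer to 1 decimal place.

0.8 m/s

Phase 1 (decelerating): v₀ = 9.50 m/s, a = -1 m/s².
v = v₀ + at → t = (2 − 9.50) / -1 = 7.50 s
v² = v₀² + 2aΔx → Δx = (2² − 9.50²)/(2·-1) = 43.1 m

Phase 2 (decelerating): v₀ = 2.00 m/s, a = -1.2 m/s².
v = v₀ + at = 2.00 + (-1.2)(1) = 0.800 m/s
Δx = v₀t + ½at² = 2.00·1 + 0.5·-1.2·1² = 1.40 m

Phase 3 (constant speed): v₀ = 0.800 m/s, a = 0 m/s².
Constant speed: t = d/v = 14/0.800 = 17.5 s
Final speed = 0.800 m/s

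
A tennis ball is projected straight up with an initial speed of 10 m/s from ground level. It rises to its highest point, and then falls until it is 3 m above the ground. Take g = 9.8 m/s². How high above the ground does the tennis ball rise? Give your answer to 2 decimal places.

Phase 1 (rising): v₀ = 10.0 m/s, a = -9.8 m/s².
v = v₀ + at → t = (0 − 10.0) / -9.8 = 1.02 s
v² = v₀² + 2aΔx → Δx = (0² − 10.0²)/(2·-9.8) = 5.10 m
Maximum height = 5.10 m

5.10 m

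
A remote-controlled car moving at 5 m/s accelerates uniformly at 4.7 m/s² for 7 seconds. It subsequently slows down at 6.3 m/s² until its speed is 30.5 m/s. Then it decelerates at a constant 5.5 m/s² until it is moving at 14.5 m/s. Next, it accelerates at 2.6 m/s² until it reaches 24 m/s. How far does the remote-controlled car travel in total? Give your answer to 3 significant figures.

Phase 1 (accelerating): v₀ = 5.00 m/s, a = 4.7 m/s².
v = v₀ + at = 5.00 + (4.7)(7) = 37.9 m/s
Δx = v₀t + ½at² = 5.00·7 + 0.5·4.7·7² = 150 m

Phase 2 (decelerating): v₀ = 37.9 m/s, a = -6.3 m/s².
v = v₀ + at → t = (30.5 − 37.9) / -6.3 = 1.17 s
v² = v₀² + 2aΔx → Δx = (30.5² − 37.9²)/(2·-6.3) = 40.2 m

Phase 3 (decelerating): v₀ = 30.5 m/s, a = -5.5 m/s².
v = v₀ + at → t = (14.5 − 30.5) / -5.5 = 2.91 s
v² = v₀² + 2aΔx → Δx = (14.5² − 30.5²)/(2·-5.5) = 65.5 m

Phase 4 (accelerating): v₀ = 14.5 m/s, a = 2.6 m/s².
v = v₀ + at → t = (24 − 14.5) / 2.6 = 3.65 s
v² = v₀² + 2aΔx → Δx = (24² − 14.5²)/(2·2.6) = 70.3 m
Total distance = 150 + 40.2 + 65.5 + 70.3 = 326 m

326 m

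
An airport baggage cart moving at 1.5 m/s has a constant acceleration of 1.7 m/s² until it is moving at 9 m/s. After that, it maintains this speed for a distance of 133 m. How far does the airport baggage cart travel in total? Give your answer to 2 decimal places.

Phase 1 (accelerating): v₀ = 1.50 m/s, a = 1.7 m/s².
v = v₀ + at → t = (9 − 1.50) / 1.7 = 4.41 s
v² = v₀² + 2aΔx → Δx = (9² − 1.50²)/(2·1.7) = 23.2 m

Phase 2 (constant speed): v₀ = 9.00 m/s, a = 0 m/s².
Constant speed: t = d/v = 133/9.00 = 14.8 s
Total distance = 23.2 + 133 = 156 m

156.16 m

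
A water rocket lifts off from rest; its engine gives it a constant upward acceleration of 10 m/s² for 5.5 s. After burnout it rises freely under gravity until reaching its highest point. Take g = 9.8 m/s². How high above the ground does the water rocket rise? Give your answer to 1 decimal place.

Phase 1 (powered ascent): v₀ = 0 m/s, a = 10 m/s².
v = v₀ + at = 0 + (10)(5.5) = 55.0 m/s
Δx = v₀t + ½at² = 0·5.5 + 0.5·10·5.5² = 151 m

Phase 2 (coasting upward): v₀ = 55.0 m/s, a = -9.8 m/s².
v = v₀ + at → t = (0 − 55.0) / -9.8 = 5.61 s
v² = v₀² + 2aΔx → Δx = (0² − 55.0²)/(2·-9.8) = 154 m
Maximum height = 151 + 154 = 306 m

305.6 m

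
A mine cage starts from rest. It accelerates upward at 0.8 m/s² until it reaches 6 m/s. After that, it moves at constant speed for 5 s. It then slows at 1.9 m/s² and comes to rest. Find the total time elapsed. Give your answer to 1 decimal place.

Phase 1 (accelerating): v₀ = 0 m/s, a = 0.8 m/s².
v = v₀ + at → t = (6 − 0) / 0.8 = 7.50 s
v² = v₀² + 2aΔx → Δx = (6² − 0²)/(2·0.8) = 22.5 m

Phase 2 (constant speed): v₀ = 6.00 m/s, a = 0 m/s².
v = v₀ + at = 6.00 + (0)(5) = 6.00 m/s
Δx = v₀t + ½at² = 6.00·5 + 0.5·0·5² = 30.0 m

Phase 3 (decelerating): v₀ = 6.00 m/s, a = -1.9 m/s².
v = v₀ + at → t = (0 − 6.00) / -1.9 = 3.16 s
v² = v₀² + 2aΔx → Δx = (0² − 6.00²)/(2·-1.9) = 9.47 m
Total time = 7.50 + 5.00 + 3.16 = 15.7 s

15.7 s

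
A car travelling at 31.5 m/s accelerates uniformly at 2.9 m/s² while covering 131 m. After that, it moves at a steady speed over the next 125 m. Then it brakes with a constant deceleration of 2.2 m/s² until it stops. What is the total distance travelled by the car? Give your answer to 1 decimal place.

Phase 1 (accelerating): v₀ = 31.5 m/s, a = 2.9 m/s².
v² = v₀² + 2aΔx = 31.5² + 2·2.9·131 = 1750 → v = 41.9 m/s
t = (v − v₀)/a = (41.9 − 31.5)/2.9 = 3.57 s

Phase 2 (constant speed): v₀ = 41.9 m/s, a = 0 m/s².
Constant speed: t = d/v = 125/41.9 = 2.99 s

Phase 3 (decelerating): v₀ = 41.9 m/s, a = -2.2 m/s².
v = v₀ + at → t = (0 − 41.9) / -2.2 = 19.0 s
v² = v₀² + 2aΔx → Δx = (0² − 41.9²)/(2·-2.2) = 398 m
Total distance = 131 + 125 + 398 = 654 m

654.2 m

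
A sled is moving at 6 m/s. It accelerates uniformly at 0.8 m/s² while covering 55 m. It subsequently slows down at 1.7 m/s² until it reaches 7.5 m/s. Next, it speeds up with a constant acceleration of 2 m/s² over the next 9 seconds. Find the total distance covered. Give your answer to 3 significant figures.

Phase 1 (accelerating): v₀ = 6.00 m/s, a = 0.8 m/s².
v² = v₀² + 2aΔx = 6.00² + 2·0.8·55 = 124 → v = 11.1 m/s
t = (v − v₀)/a = (11.1 − 6.00)/0.8 = 6.42 s

Phase 2 (decelerating): v₀ = 11.1 m/s, a = -1.7 m/s².
v = v₀ + at → t = (7.5 − 11.1) / -1.7 = 2.14 s
v² = v₀² + 2aΔx → Δx = (7.5² − 11.1²)/(2·-1.7) = 19.9 m

Phase 3 (accelerating): v₀ = 7.50 m/s, a = 2 m/s².
v = v₀ + at = 7.50 + (2)(9) = 25.5 m/s
Δx = v₀t + ½at² = 7.50·9 + 0.5·2·9² = 148 m
Total distance = 55.0 + 19.9 + 148 = 223 m

223 m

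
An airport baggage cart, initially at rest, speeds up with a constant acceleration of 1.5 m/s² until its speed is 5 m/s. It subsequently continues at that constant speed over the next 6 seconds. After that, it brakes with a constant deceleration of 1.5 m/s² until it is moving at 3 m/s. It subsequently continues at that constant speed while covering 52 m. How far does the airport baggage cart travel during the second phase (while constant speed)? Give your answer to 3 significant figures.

Phase 1 (accelerating): v₀ = 0 m/s, a = 1.5 m/s².
v = v₀ + at → t = (5 − 0) / 1.5 = 3.33 s
v² = v₀² + 2aΔx → Δx = (5² − 0²)/(2·1.5) = 8.33 m

Phase 2 (constant speed): v₀ = 5.00 m/s, a = 0 m/s².
v = v₀ + at = 5.00 + (0)(6) = 5.00 m/s
Δx = v₀t + ½at² = 5.00·6 + 0.5·0·6² = 30.0 m
Distance in phase 2 = 30.0 m

30.0 m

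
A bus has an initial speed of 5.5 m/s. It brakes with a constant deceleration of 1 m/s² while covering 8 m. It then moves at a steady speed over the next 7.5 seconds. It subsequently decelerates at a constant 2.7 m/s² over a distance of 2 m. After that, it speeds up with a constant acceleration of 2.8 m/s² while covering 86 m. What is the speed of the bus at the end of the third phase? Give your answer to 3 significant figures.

Phase 1 (decelerating): v₀ = 5.50 m/s, a = -1 m/s².
v² = v₀² + 2aΔx = 5.50² + 2·-1·8 = 14.2 → v = 3.77 m/s
t = (v − v₀)/a = (3.77 − 5.50)/-1 = 1.73 s

Phase 2 (constant speed): v₀ = 3.77 m/s, a = 0 m/s².
v = v₀ + at = 3.77 + (0)(7.5) = 3.77 m/s
Δx = v₀t + ½at² = 3.77·7.5 + 0.5·0·7.5² = 28.3 m

Phase 3 (decelerating): v₀ = 3.77 m/s, a = -2.7 m/s².
v² = v₀² + 2aΔx = 3.77² + 2·-2.7·2 = 3.45 → v = 1.86 m/s
t = (v − v₀)/a = (1.86 − 3.77)/-2.7 = 0.710 s
Speed at end of phase 3 = 1.86 m/s

1.86 m/s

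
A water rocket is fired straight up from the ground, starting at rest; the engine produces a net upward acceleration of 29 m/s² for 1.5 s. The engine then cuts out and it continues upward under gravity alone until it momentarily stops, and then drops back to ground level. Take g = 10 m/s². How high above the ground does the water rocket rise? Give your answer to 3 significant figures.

127 m

Phase 1 (powered ascent): v₀ = 0 m/s, a = 29 m/s².
v = v₀ + at = 0 + (29)(1.5) = 43.5 m/s
Δx = v₀t + ½at² = 0·1.5 + 0.5·29·1.5² = 32.6 m

Phase 2 (coasting upward): v₀ = 43.5 m/s, a = -10 m/s².
v = v₀ + at → t = (0 − 43.5) / -10 = 4.35 s
v² = v₀² + 2aΔx → Δx = (0² − 43.5²)/(2·-10) = 94.6 m
Maximum height = 32.6 + 94.6 = 127 m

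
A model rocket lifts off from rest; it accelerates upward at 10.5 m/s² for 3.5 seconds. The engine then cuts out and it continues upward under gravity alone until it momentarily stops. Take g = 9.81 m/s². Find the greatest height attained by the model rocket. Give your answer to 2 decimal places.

Phase 1 (powered ascent): v₀ = 0 m/s, a = 10.5 m/s².
v = v₀ + at = 0 + (10.5)(3.5) = 36.8 m/s
Δx = v₀t + ½at² = 0·3.5 + 0.5·10.5·3.5² = 64.3 m

Phase 2 (coasting upward): v₀ = 36.8 m/s, a = -9.81 m/s².
v = v₀ + at → t = (0 − 36.8) / -9.81 = 3.75 s
v² = v₀² + 2aΔx → Δx = (0² − 36.8²)/(2·-9.81) = 68.8 m
Maximum height = 64.3 + 68.8 = 133 m

133.15 m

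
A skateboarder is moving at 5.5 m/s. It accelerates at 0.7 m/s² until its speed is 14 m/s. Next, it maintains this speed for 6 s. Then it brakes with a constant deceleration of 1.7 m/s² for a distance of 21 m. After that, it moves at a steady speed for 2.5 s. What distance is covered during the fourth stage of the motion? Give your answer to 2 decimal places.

27.91 m

Phase 1 (accelerating): v₀ = 5.50 m/s, a = 0.7 m/s².
v = v₀ + at → t = (14 − 5.50) / 0.7 = 12.1 s
v² = v₀² + 2aΔx → Δx = (14² − 5.50²)/(2·0.7) = 118 m

Phase 2 (constant speed): v₀ = 14.0 m/s, a = 0 m/s².
v = v₀ + at = 14.0 + (0)(6) = 14.0 m/s
Δx = v₀t + ½at² = 14.0·6 + 0.5·0·6² = 84.0 m

Phase 3 (decelerating): v₀ = 14.0 m/s, a = -1.7 m/s².
v² = v₀² + 2aΔx = 14.0² + 2·-1.7·21 = 125 → v = 11.2 m/s
t = (v − v₀)/a = (11.2 − 14.0)/-1.7 = 1.67 s

Phase 4 (constant speed): v₀ = 11.2 m/s, a = 0 m/s².
v = v₀ + at = 11.2 + (0)(2.5) = 11.2 m/s
Δx = v₀t + ½at² = 11.2·2.5 + 0.5·0·2.5² = 27.9 m
Distance in phase 4 = 27.9 m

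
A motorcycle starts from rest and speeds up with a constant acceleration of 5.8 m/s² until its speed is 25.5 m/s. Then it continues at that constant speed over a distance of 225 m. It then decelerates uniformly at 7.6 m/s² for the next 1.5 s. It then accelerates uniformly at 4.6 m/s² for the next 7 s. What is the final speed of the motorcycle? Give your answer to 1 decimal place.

Phase 1 (accelerating): v₀ = 0 m/s, a = 5.8 m/s².
v = v₀ + at → t = (25.5 − 0) / 5.8 = 4.40 s
v² = v₀² + 2aΔx → Δx = (25.5² − 0²)/(2·5.8) = 56.1 m

Phase 2 (constant speed): v₀ = 25.5 m/s, a = 0 m/s².
Constant speed: t = d/v = 225/25.5 = 8.82 s

Phase 3 (decelerating): v₀ = 25.5 m/s, a = -7.6 m/s².
v = v₀ + at = 25.5 + (-7.6)(1.5) = 14.1 m/s
Δx = v₀t + ½at² = 25.5·1.5 + 0.5·-7.6·1.5² = 29.7 m

Phase 4 (accelerating): v₀ = 14.1 m/s, a = 4.6 m/s².
v = v₀ + at = 14.1 + (4.6)(7) = 46.3 m/s
Δx = v₀t + ½at² = 14.1·7 + 0.5·4.6·7² = 211 m
Final speed = 46.3 m/s

46.3 m/s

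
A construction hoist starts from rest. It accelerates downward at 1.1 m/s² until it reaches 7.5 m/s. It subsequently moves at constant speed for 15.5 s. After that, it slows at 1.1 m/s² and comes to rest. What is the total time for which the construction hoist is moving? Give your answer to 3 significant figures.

29.1 s

Phase 1 (accelerating): v₀ = 0 m/s, a = 1.1 m/s².
v = v₀ + at → t = (7.5 − 0) / 1.1 = 6.82 s
v² = v₀² + 2aΔx → Δx = (7.5² − 0²)/(2·1.1) = 25.6 m

Phase 2 (constant speed): v₀ = 7.50 m/s, a = 0 m/s².
v = v₀ + at = 7.50 + (0)(15.5) = 7.50 m/s
Δx = v₀t + ½at² = 7.50·15.5 + 0.5·0·15.5² = 116 m

Phase 3 (decelerating): v₀ = 7.50 m/s, a = -1.1 m/s².
v = v₀ + at → t = (0 − 7.50) / -1.1 = 6.82 s
v² = v₀² + 2aΔx → Δx = (0² − 7.50²)/(2·-1.1) = 25.6 m
Total time = 6.82 + 15.5 + 6.82 = 29.1 s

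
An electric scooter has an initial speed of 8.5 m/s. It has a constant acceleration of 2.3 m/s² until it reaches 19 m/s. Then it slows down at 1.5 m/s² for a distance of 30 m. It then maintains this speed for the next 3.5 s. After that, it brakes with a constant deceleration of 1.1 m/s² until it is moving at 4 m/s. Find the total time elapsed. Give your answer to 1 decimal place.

Phase 1 (accelerating): v₀ = 8.50 m/s, a = 2.3 m/s².
v = v₀ + at → t = (19 − 8.50) / 2.3 = 4.57 s
v² = v₀² + 2aΔx → Δx = (19² − 8.50²)/(2·2.3) = 62.8 m

Phase 2 (decelerating): v₀ = 19.0 m/s, a = -1.5 m/s².
v² = v₀² + 2aΔx = 19.0² + 2·-1.5·30 = 271 → v = 16.5 m/s
t = (v − v₀)/a = (16.5 − 19.0)/-1.5 = 1.69 s

Phase 3 (constant speed): v₀ = 16.5 m/s, a = 0 m/s².
v = v₀ + at = 16.5 + (0)(3.5) = 16.5 m/s
Δx = v₀t + ½at² = 16.5·3.5 + 0.5·0·3.5² = 57.6 m

Phase 4 (decelerating): v₀ = 16.5 m/s, a = -1.1 m/s².
v = v₀ + at → t = (4 − 16.5) / -1.1 = 11.3 s
v² = v₀² + 2aΔx → Δx = (4² − 16.5²)/(2·-1.1) = 116 m
Total time = 4.57 + 1.69 + 3.50 + 11.3 = 21.1 s

21.1 s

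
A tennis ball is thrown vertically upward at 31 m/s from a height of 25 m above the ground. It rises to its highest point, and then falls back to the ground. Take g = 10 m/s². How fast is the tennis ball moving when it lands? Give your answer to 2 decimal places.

38.22 m/s

Phase 1 (rising): v₀ = 31.0 m/s, a = -10 m/s².
v = v₀ + at → t = (0 − 31.0) / -10 = 3.10 s
v² = v₀² + 2aΔx → Δx = (0² − 31.0²)/(2·-10) = 48.0 m

Phase 2 (falling): v₀ = 0 m/s, a = -10 m/s².
Falls 73.0 m from rest: t = √(2·73.0/10) = 3.82 s; v = g·t = 38.2 m/s.
Final speed = 38.2 m/s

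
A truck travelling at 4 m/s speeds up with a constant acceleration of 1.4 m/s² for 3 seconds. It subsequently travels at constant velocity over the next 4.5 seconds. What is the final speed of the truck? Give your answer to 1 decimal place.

8.2 m/s

Phase 1 (accelerating): v₀ = 4.00 m/s, a = 1.4 m/s².
v = v₀ + at = 4.00 + (1.4)(3) = 8.20 m/s
Δx = v₀t + ½at² = 4.00·3 + 0.5·1.4·3² = 18.3 m

Phase 2 (constant speed): v₀ = 8.20 m/s, a = 0 m/s².
v = v₀ + at = 8.20 + (0)(4.5) = 8.20 m/s
Δx = v₀t + ½at² = 8.20·4.5 + 0.5·0·4.5² = 36.9 m
Final speed = 8.20 m/s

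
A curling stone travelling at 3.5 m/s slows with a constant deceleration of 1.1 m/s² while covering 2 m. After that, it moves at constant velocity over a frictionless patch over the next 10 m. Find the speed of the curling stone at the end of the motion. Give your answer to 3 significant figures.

2.80 m/s

Phase 1 (decelerating): v₀ = 3.50 m/s, a = -1.1 m/s².
v² = v₀² + 2aΔx = 3.50² + 2·-1.1·2 = 7.85 → v = 2.80 m/s
t = (v − v₀)/a = (2.80 − 3.50)/-1.1 = 0.635 s

Phase 2 (constant speed): v₀ = 2.80 m/s, a = 0 m/s².
Constant speed: t = d/v = 10/2.80 = 3.57 s
Final speed = 2.80 m/s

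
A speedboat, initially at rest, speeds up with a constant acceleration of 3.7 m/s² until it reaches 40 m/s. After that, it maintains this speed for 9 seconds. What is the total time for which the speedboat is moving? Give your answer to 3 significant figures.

19.8 s

Phase 1 (accelerating): v₀ = 0 m/s, a = 3.7 m/s².
v = v₀ + at → t = (40 − 0) / 3.7 = 10.8 s
v² = v₀² + 2aΔx → Δx = (40² − 0²)/(2·3.7) = 216 m

Phase 2 (constant speed): v₀ = 40.0 m/s, a = 0 m/s².
v = v₀ + at = 40.0 + (0)(9) = 40.0 m/s
Δx = v₀t + ½at² = 40.0·9 + 0.5·0·9² = 360 m
Total time = 10.8 + 9.00 = 19.8 s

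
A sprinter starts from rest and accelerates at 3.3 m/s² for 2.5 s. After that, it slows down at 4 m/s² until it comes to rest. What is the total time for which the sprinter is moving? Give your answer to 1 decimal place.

Phase 1 (accelerating): v₀ = 0 m/s, a = 3.3 m/s².
v = v₀ + at = 0 + (3.3)(2.5) = 8.25 m/s
Δx = v₀t + ½at² = 0·2.5 + 0.5·3.3·2.5² = 10.3 m

Phase 2 (decelerating): v₀ = 8.25 m/s, a = -4 m/s².
v = v₀ + at → t = (0 − 8.25) / -4 = 2.06 s
v² = v₀² + 2aΔx → Δx = (0² − 8.25²)/(2·-4) = 8.51 m
Total time = 2.50 + 2.06 = 4.56 s

4.6 s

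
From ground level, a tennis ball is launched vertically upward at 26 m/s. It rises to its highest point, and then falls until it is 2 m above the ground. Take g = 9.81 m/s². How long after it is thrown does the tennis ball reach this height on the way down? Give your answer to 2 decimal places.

Phase 1 (rising): v₀ = 26.0 m/s, a = -9.81 m/s².
v = v₀ + at → t = (0 − 26.0) / -9.81 = 2.65 s
v² = v₀² + 2aΔx → Δx = (0² − 26.0²)/(2·-9.81) = 34.5 m

Phase 2 (falling): v₀ = 0 m/s, a = -9.81 m/s².
Falls 32.5 m from rest: t = √(2·32.5/9.81) = 2.57 s; v = g·t = 25.2 m/s.
Total time = 2.65 + 2.57 = 5.22 s

5.22 s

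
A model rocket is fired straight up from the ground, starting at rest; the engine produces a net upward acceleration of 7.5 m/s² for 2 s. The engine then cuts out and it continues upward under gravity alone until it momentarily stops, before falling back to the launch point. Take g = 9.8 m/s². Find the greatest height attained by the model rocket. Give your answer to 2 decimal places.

Phase 1 (powered ascent): v₀ = 0 m/s, a = 7.5 m/s².
v = v₀ + at = 0 + (7.5)(2) = 15.0 m/s
Δx = v₀t + ½at² = 0·2 + 0.5·7.5·2² = 15.0 m

Phase 2 (coasting upward): v₀ = 15.0 m/s, a = -9.8 m/s².
v = v₀ + at → t = (0 − 15.0) / -9.8 = 1.53 s
v² = v₀² + 2aΔx → Δx = (0² − 15.0²)/(2·-9.8) = 11.5 m
Maximum height = 15.0 + 11.5 = 26.5 m

26.48 m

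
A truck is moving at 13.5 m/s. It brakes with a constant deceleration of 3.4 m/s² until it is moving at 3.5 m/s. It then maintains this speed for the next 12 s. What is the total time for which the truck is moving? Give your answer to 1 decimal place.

14.9 s

Phase 1 (decelerating): v₀ = 13.5 m/s, a = -3.4 m/s².
v = v₀ + at → t = (3.5 − 13.5) / -3.4 = 2.94 s
v² = v₀² + 2aΔx → Δx = (3.5² − 13.5²)/(2·-3.4) = 25.0 m

Phase 2 (constant speed): v₀ = 3.50 m/s, a = 0 m/s².
v = v₀ + at = 3.50 + (0)(12) = 3.50 m/s
Δx = v₀t + ½at² = 3.50·12 + 0.5·0·12² = 42.0 m
Total time = 2.94 + 12.0 = 14.9 s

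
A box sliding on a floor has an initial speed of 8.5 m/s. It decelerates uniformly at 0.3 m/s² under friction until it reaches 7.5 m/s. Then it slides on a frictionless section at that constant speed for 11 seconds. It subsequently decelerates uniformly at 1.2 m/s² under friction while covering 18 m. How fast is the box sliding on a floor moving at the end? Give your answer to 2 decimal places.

3.61 m/s

Phase 1 (decelerating): v₀ = 8.50 m/s, a = -0.3 m/s².
v = v₀ + at → t = (7.5 − 8.50) / -0.3 = 3.33 s
v² = v₀² + 2aΔx → Δx = (7.5² − 8.50²)/(2·-0.3) = 26.7 m

Phase 2 (constant speed): v₀ = 7.50 m/s, a = 0 m/s².
v = v₀ + at = 7.50 + (0)(11) = 7.50 m/s
Δx = v₀t + ½at² = 7.50·11 + 0.5·0·11² = 82.5 m

Phase 3 (decelerating): v₀ = 7.50 m/s, a = -1.2 m/s².
v² = v₀² + 2aΔx = 7.50² + 2·-1.2·18 = 13.1 → v = 3.61 m/s
t = (v − v₀)/a = (3.61 − 7.50)/-1.2 = 3.24 s
Final speed = 3.61 m/s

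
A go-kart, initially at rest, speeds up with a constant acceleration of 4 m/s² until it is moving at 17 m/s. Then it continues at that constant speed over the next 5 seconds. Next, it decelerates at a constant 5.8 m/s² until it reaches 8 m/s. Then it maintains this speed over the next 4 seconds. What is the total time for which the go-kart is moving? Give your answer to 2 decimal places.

14.80 s

Phase 1 (accelerating): v₀ = 0 m/s, a = 4 m/s².
v = v₀ + at → t = (17 − 0) / 4 = 4.25 s
v² = v₀² + 2aΔx → Δx = (17² − 0²)/(2·4) = 36.1 m

Phase 2 (constant speed): v₀ = 17.0 m/s, a = 0 m/s².
v = v₀ + at = 17.0 + (0)(5) = 17.0 m/s
Δx = v₀t + ½at² = 17.0·5 + 0.5·0·5² = 85.0 m

Phase 3 (decelerating): v₀ = 17.0 m/s, a = -5.8 m/s².
v = v₀ + at → t = (8 − 17.0) / -5.8 = 1.55 s
v² = v₀² + 2aΔx → Δx = (8² − 17.0²)/(2·-5.8) = 19.4 m

Phase 4 (constant speed): v₀ = 8.00 m/s, a = 0 m/s².
v = v₀ + at = 8.00 + (0)(4) = 8.00 m/s
Δx = v₀t + ½at² = 8.00·4 + 0.5·0·4² = 32.0 m
Total time = 4.25 + 5.00 + 1.55 + 4.00 = 14.8 s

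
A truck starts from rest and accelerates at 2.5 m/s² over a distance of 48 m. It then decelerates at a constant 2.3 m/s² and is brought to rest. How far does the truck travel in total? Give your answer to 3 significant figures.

Phase 1 (accelerating): v₀ = 0 m/s, a = 2.5 m/s².
v² = v₀² + 2aΔx = 0² + 2·2.5·48 = 240 → v = 15.5 m/s
t = (v − v₀)/a = (15.5 − 0)/2.5 = 6.20 s

Phase 2 (decelerating): v₀ = 15.5 m/s, a = -2.3 m/s².
v = v₀ + at → t = (0 − 15.5) / -2.3 = 6.74 s
v² = v₀² + 2aΔx → Δx = (0² − 15.5²)/(2·-2.3) = 52.2 m
Total distance = 48.0 + 52.2 = 100 m

100 m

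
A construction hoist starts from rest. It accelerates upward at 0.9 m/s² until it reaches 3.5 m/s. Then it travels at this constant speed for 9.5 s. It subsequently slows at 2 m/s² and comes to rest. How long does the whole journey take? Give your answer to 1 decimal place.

Phase 1 (accelerating): v₀ = 0 m/s, a = 0.9 m/s².
v = v₀ + at → t = (3.5 − 0) / 0.9 = 3.89 s
v² = v₀² + 2aΔx → Δx = (3.5² − 0²)/(2·0.9) = 6.81 m

Phase 2 (constant speed): v₀ = 3.50 m/s, a = 0 m/s².
v = v₀ + at = 3.50 + (0)(9.5) = 3.50 m/s
Δx = v₀t + ½at² = 3.50·9.5 + 0.5·0·9.5² = 33.2 m

Phase 3 (decelerating): v₀ = 3.50 m/s, a = -2 m/s².
v = v₀ + at → t = (0 − 3.50) / -2 = 1.75 s
v² = v₀² + 2aΔx → Δx = (0² − 3.50²)/(2·-2) = 3.06 m
Total time = 3.89 + 9.50 + 1.75 = 15.1 s

15.1 s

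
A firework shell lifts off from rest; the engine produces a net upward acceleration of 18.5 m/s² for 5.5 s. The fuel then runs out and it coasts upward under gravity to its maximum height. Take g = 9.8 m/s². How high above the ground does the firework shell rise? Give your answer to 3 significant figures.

808 m

Phase 1 (powered ascent): v₀ = 0 m/s, a = 18.5 m/s².
v = v₀ + at = 0 + (18.5)(5.5) = 102 m/s
Δx = v₀t + ½at² = 0·5.5 + 0.5·18.5·5.5² = 280 m

Phase 2 (coasting upward): v₀ = 102 m/s, a = -9.8 m/s².
v = v₀ + at → t = (0 − 102) / -9.8 = 10.4 s
v² = v₀² + 2aΔx → Δx = (0² − 102²)/(2·-9.8) = 528 m
Maximum height = 280 + 528 = 808 m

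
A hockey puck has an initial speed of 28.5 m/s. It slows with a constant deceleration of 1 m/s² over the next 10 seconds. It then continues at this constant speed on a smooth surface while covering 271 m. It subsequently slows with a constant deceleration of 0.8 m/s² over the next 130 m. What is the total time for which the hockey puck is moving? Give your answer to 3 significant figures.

33.3 s

Phase 1 (decelerating): v₀ = 28.5 m/s, a = -1 m/s².
v = v₀ + at = 28.5 + (-1)(10) = 18.5 m/s
Δx = v₀t + ½at² = 28.5·10 + 0.5·-1·10² = 235 m

Phase 2 (constant speed): v₀ = 18.5 m/s, a = 0 m/s².
Constant speed: t = d/v = 271/18.5 = 14.6 s

Phase 3 (decelerating): v₀ = 18.5 m/s, a = -0.8 m/s².
v² = v₀² + 2aΔx = 18.5² + 2·-0.8·130 = 134 → v = 11.6 m/s
t = (v − v₀)/a = (11.6 − 18.5)/-0.8 = 8.64 s
Total time = 10.0 + 14.6 + 8.64 = 33.3 s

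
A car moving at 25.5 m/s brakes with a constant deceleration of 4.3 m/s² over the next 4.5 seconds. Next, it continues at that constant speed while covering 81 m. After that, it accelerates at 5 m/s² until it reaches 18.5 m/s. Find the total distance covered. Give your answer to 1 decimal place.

182.7 m

Phase 1 (decelerating): v₀ = 25.5 m/s, a = -4.3 m/s².
v = v₀ + at = 25.5 + (-4.3)(4.5) = 6.15 m/s
Δx = v₀t + ½at² = 25.5·4.5 + 0.5·-4.3·4.5² = 71.2 m

Phase 2 (constant speed): v₀ = 6.15 m/s, a = 0 m/s².
Constant speed: t = d/v = 81/6.15 = 13.2 s

Phase 3 (accelerating): v₀ = 6.15 m/s, a = 5 m/s².
v = v₀ + at → t = (18.5 − 6.15) / 5 = 2.47 s
v² = v₀² + 2aΔx → Δx = (18.5² − 6.15²)/(2·5) = 30.4 m
Total distance = 71.2 + 81.0 + 30.4 = 183 m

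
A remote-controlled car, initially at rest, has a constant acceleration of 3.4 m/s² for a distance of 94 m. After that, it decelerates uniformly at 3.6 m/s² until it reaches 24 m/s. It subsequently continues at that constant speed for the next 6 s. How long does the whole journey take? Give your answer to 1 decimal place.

13.8 s

Phase 1 (accelerating): v₀ = 0 m/s, a = 3.4 m/s².
v² = v₀² + 2aΔx = 0² + 2·3.4·94 = 639 → v = 25.3 m/s
t = (v − v₀)/a = (25.3 − 0)/3.4 = 7.44 s

Phase 2 (decelerating): v₀ = 25.3 m/s, a = -3.6 m/s².
v = v₀ + at → t = (24 − 25.3) / -3.6 = 0.356 s
v² = v₀² + 2aΔx → Δx = (24² − 25.3²)/(2·-3.6) = 8.78 m

Phase 3 (constant speed): v₀ = 24.0 m/s, a = 0 m/s².
v = v₀ + at = 24.0 + (0)(6) = 24.0 m/s
Δx = v₀t + ½at² = 24.0·6 + 0.5·0·6² = 144 m
Total time = 7.44 + 0.356 + 6.00 = 13.8 s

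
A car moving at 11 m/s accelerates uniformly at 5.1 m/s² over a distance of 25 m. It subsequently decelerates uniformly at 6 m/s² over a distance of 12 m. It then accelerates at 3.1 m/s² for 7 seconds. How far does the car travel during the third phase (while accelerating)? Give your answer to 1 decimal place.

182.6 m

Phase 1 (accelerating): v₀ = 11.0 m/s, a = 5.1 m/s².
v² = v₀² + 2aΔx = 11.0² + 2·5.1·25 = 376 → v = 19.4 m/s
t = (v − v₀)/a = (19.4 − 11.0)/5.1 = 1.65 s

Phase 2 (decelerating): v₀ = 19.4 m/s, a = -6 m/s².
v² = v₀² + 2aΔx = 19.4² + 2·-6·12 = 232 → v = 15.2 m/s
t = (v − v₀)/a = (15.2 − 19.4)/-6 = 0.693 s

Phase 3 (accelerating): v₀ = 15.2 m/s, a = 3.1 m/s².
v = v₀ + at = 15.2 + (3.1)(7) = 36.9 m/s
Δx = v₀t + ½at² = 15.2·7 + 0.5·3.1·7² = 183 m
Distance in phase 3 = 183 m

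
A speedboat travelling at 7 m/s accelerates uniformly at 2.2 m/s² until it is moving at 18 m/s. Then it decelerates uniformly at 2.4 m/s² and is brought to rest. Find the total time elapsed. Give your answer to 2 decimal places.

12.50 s

Phase 1 (accelerating): v₀ = 7.00 m/s, a = 2.2 m/s².
v = v₀ + at → t = (18 − 7.00) / 2.2 = 5.00 s
v² = v₀² + 2aΔx → Δx = (18² − 7.00²)/(2·2.2) = 62.5 m

Phase 2 (decelerating): v₀ = 18.0 m/s, a = -2.4 m/s².
v = v₀ + at → t = (0 − 18.0) / -2.4 = 7.50 s
v² = v₀² + 2aΔx → Δx = (0² − 18.0²)/(2·-2.4) = 67.5 m
Total time = 5.00 + 7.50 = 12.5 s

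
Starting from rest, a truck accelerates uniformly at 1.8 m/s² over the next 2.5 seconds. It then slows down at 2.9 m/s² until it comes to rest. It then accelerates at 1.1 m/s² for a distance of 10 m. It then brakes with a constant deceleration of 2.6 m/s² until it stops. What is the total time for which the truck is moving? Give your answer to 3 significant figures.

10.1 s

Phase 1 (accelerating): v₀ = 0 m/s, a = 1.8 m/s².
v = v₀ + at = 0 + (1.8)(2.5) = 4.50 m/s
Δx = v₀t + ½at² = 0·2.5 + 0.5·1.8·2.5² = 5.62 m

Phase 2 (decelerating): v₀ = 4.50 m/s, a = -2.9 m/s².
v = v₀ + at → t = (0 − 4.50) / -2.9 = 1.55 s
v² = v₀² + 2aΔx → Δx = (0² − 4.50²)/(2·-2.9) = 3.49 m

Phase 3 (accelerating): v₀ = 0 m/s, a = 1.1 m/s².
v² = v₀² + 2aΔx = 0² + 2·1.1·10 = 22.0 → v = 4.69 m/s
t = (v − v₀)/a = (4.69 − 0)/1.1 = 4.26 s

Phase 4 (decelerating): v₀ = 4.69 m/s, a = -2.6 m/s².
v = v₀ + at → t = (0 − 4.69) / -2.6 = 1.80 s
v² = v₀² + 2aΔx → Δx = (0² − 4.69²)/(2·-2.6) = 4.23 m
Total time = 2.50 + 1.55 + 4.26 + 1.80 = 10.1 s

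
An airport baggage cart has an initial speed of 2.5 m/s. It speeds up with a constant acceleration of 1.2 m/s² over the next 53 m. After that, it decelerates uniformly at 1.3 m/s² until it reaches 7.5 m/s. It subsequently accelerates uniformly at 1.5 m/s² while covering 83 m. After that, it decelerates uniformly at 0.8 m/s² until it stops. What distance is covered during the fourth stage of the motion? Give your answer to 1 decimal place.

190.8 m

Phase 1 (accelerating): v₀ = 2.50 m/s, a = 1.2 m/s².
v² = v₀² + 2aΔx = 2.50² + 2·1.2·53 = 133 → v = 11.6 m/s
t = (v − v₀)/a = (11.6 − 2.50)/1.2 = 7.54 s

Phase 2 (decelerating): v₀ = 11.6 m/s, a = -1.3 m/s².
v = v₀ + at → t = (7.5 − 11.6) / -1.3 = 3.12 s
v² = v₀² + 2aΔx → Δx = (7.5² − 11.6²)/(2·-1.3) = 29.7 m

Phase 3 (accelerating): v₀ = 7.50 m/s, a = 1.5 m/s².
v² = v₀² + 2aΔx = 7.50² + 2·1.5·83 = 305 → v = 17.5 m/s
t = (v − v₀)/a = (17.5 − 7.50)/1.5 = 6.65 s

Phase 4 (decelerating): v₀ = 17.5 m/s, a = -0.8 m/s².
v = v₀ + at → t = (0 − 17.5) / -0.8 = 21.8 s
v² = v₀² + 2aΔx → Δx = (0² − 17.5²)/(2·-0.8) = 191 m
Distance in phase 4 = 191 m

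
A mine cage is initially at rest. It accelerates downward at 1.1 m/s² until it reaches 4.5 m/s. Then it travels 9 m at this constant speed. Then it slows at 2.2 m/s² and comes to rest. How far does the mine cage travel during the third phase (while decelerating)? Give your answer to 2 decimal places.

Phase 1 (accelerating): v₀ = 0 m/s, a = 1.1 m/s².
v = v₀ + at → t = (4.5 − 0) / 1.1 = 4.09 s
v² = v₀² + 2aΔx → Δx = (4.5² − 0²)/(2·1.1) = 9.20 m

Phase 2 (constant speed): v₀ = 4.50 m/s, a = 0 m/s².
Constant speed: t = d/v = 9/4.50 = 2.00 s

Phase 3 (decelerating): v₀ = 4.50 m/s, a = -2.2 m/s².
v = v₀ + at → t = (0 − 4.50) / -2.2 = 2.05 s
v² = v₀² + 2aΔx → Δx = (0² − 4.50²)/(2·-2.2) = 4.60 m
Distance in phase 3 = 4.60 m

4.60 m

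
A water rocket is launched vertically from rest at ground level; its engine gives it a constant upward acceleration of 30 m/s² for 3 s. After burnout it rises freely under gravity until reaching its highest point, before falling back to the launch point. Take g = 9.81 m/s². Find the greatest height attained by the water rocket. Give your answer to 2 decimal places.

547.84 m

Phase 1 (powered ascent): v₀ = 0 m/s, a = 30 m/s².
v = v₀ + at = 0 + (30)(3) = 90.0 m/s
Δx = v₀t + ½at² = 0·3 + 0.5·30·3² = 135 m

Phase 2 (coasting upward): v₀ = 90.0 m/s, a = -9.81 m/s².
v = v₀ + at → t = (0 − 90.0) / -9.81 = 9.17 s
v² = v₀² + 2aΔx → Δx = (0² − 90.0²)/(2·-9.81) = 413 m
Maximum height = 135 + 413 = 548 m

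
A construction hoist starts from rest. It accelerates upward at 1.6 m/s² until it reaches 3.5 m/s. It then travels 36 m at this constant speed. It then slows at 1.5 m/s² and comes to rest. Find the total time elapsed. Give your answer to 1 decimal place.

14.8 s

Phase 1 (accelerating): v₀ = 0 m/s, a = 1.6 m/s².
v = v₀ + at → t = (3.5 − 0) / 1.6 = 2.19 s
v² = v₀² + 2aΔx → Δx = (3.5² − 0²)/(2·1.6) = 3.83 m

Phase 2 (constant speed): v₀ = 3.50 m/s, a = 0 m/s².
Constant speed: t = d/v = 36/3.50 = 10.3 s

Phase 3 (decelerating): v₀ = 3.50 m/s, a = -1.5 m/s².
v = v₀ + at → t = (0 − 3.50) / -1.5 = 2.33 s
v² = v₀² + 2aΔx → Δx = (0² − 3.50²)/(2·-1.5) = 4.08 m
Total time = 2.19 + 10.3 + 2.33 = 14.8 s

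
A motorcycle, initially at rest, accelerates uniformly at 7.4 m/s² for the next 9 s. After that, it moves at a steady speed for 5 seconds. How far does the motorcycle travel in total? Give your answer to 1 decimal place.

Phase 1 (accelerating): v₀ = 0 m/s, a = 7.4 m/s².
v = v₀ + at = 0 + (7.4)(9) = 66.6 m/s
Δx = v₀t + ½at² = 0·9 + 0.5·7.4·9² = 300 m

Phase 2 (constant speed): v₀ = 66.6 m/s, a = 0 m/s².
v = v₀ + at = 66.6 + (0)(5) = 66.6 m/s
Δx = v₀t + ½at² = 66.6·5 + 0.5·0·5² = 333 m
Total distance = 300 + 333 = 633 m

632.7 m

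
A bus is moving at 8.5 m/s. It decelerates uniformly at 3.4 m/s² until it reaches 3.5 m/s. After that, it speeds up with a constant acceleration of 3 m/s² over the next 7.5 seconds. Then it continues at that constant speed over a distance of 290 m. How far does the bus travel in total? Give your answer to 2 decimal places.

Phase 1 (decelerating): v₀ = 8.50 m/s, a = -3.4 m/s².
v = v₀ + at → t = (3.5 − 8.50) / -3.4 = 1.47 s
v² = v₀² + 2aΔx → Δx = (3.5² − 8.50²)/(2·-3.4) = 8.82 m

Phase 2 (accelerating): v₀ = 3.50 m/s, a = 3 m/s².
v = v₀ + at = 3.50 + (3)(7.5) = 26.0 m/s
Δx = v₀t + ½at² = 3.50·7.5 + 0.5·3·7.5² = 111 m

Phase 3 (constant speed): v₀ = 26.0 m/s, a = 0 m/s².
Constant speed: t = d/v = 290/26.0 = 11.2 s
Total distance = 8.82 + 111 + 290 = 409 m

409.45 m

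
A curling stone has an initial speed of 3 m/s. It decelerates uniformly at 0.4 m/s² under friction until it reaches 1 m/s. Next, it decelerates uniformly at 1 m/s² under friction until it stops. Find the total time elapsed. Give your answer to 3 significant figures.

Phase 1 (decelerating): v₀ = 3.00 m/s, a = -0.4 m/s².
v = v₀ + at → t = (1 − 3.00) / -0.4 = 5.00 s
v² = v₀² + 2aΔx → Δx = (1² − 3.00²)/(2·-0.4) = 10.0 m

Phase 2 (decelerating): v₀ = 1.00 m/s, a = -1 m/s².
v = v₀ + at → t = (0 − 1.00) / -1 = 1.00 s
v² = v₀² + 2aΔx → Δx = (0² − 1.00²)/(2·-1) = 0.500 m
Total time = 5.00 + 1.00 = 6.00 s

6.00 s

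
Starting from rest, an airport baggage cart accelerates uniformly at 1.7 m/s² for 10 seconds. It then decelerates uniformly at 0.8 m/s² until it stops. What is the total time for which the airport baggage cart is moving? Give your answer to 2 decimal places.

31.25 s

Phase 1 (accelerating): v₀ = 0 m/s, a = 1.7 m/s².
v = v₀ + at = 0 + (1.7)(10) = 17.0 m/s
Δx = v₀t + ½at² = 0·10 + 0.5·1.7·10² = 85.0 m

Phase 2 (decelerating): v₀ = 17.0 m/s, a = -0.8 m/s².
v = v₀ + at → t = (0 − 17.0) / -0.8 = 21.2 s
v² = v₀² + 2aΔx → Δx = (0² − 17.0²)/(2·-0.8) = 181 m
Total time = 10.0 + 21.2 = 31.2 s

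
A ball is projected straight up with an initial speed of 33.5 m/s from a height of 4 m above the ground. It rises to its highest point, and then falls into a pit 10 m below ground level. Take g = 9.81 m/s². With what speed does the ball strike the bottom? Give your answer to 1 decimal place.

37.4 m/s

Phase 1 (rising): v₀ = 33.5 m/s, a = -9.81 m/s².
v = v₀ + at → t = (0 − 33.5) / -9.81 = 3.41 s
v² = v₀² + 2aΔx → Δx = (0² − 33.5²)/(2·-9.81) = 57.2 m

Phase 2 (falling): v₀ = 0 m/s, a = -9.81 m/s².
Falls 71.2 m from rest: t = √(2·71.2/9.81) = 3.81 s; v = g·t = 37.4 m/s.
Final speed = 37.4 m/s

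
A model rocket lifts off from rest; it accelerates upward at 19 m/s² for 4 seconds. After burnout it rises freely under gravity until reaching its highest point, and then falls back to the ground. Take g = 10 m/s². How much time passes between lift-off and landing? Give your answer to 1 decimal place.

Phase 1 (powered ascent): v₀ = 0 m/s, a = 19 m/s².
v = v₀ + at = 0 + (19)(4) = 76.0 m/s
Δx = v₀t + ½at² = 0·4 + 0.5·19·4² = 152 m

Phase 2 (coasting upward): v₀ = 76.0 m/s, a = -10 m/s².
v = v₀ + at → t = (0 − 76.0) / -10 = 7.60 s
v² = v₀² + 2aΔx → Δx = (0² − 76.0²)/(2·-10) = 289 m

Phase 3 (free fall): v₀ = 0 m/s, a = -10 m/s².
Falls 441 m from rest: t = √(2·441/10) = 9.39 s; v = g·t = 93.9 m/s.
Total time = 4.00 + 7.60 + 9.39 = 21.0 s

21.0 s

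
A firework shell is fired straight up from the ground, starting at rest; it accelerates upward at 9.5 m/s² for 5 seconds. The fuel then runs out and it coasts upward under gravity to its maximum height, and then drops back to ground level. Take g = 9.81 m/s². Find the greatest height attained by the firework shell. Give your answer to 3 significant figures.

234 m

Phase 1 (powered ascent): v₀ = 0 m/s, a = 9.5 m/s².
v = v₀ + at = 0 + (9.5)(5) = 47.5 m/s
Δx = v₀t + ½at² = 0·5 + 0.5·9.5·5² = 119 m

Phase 2 (coasting upward): v₀ = 47.5 m/s, a = -9.81 m/s².
v = v₀ + at → t = (0 − 47.5) / -9.81 = 4.84 s
v² = v₀² + 2aΔx → Δx = (0² − 47.5²)/(2·-9.81) = 115 m
Maximum height = 119 + 115 = 234 m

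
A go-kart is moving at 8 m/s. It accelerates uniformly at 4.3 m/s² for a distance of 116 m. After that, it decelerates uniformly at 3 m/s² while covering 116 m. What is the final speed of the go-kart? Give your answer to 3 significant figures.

19.1 m/s

Phase 1 (accelerating): v₀ = 8.00 m/s, a = 4.3 m/s².
v² = v₀² + 2aΔx = 8.00² + 2·4.3·116 = 1060 → v = 32.6 m/s
t = (v − v₀)/a = (32.6 − 8.00)/4.3 = 5.72 s

Phase 2 (decelerating): v₀ = 32.6 m/s, a = -3 m/s².
v² = v₀² + 2aΔx = 32.6² + 2·-3·116 = 366 → v = 19.1 m/s
t = (v − v₀)/a = (19.1 − 32.6)/-3 = 4.49 s
Final speed = 19.1 m/s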